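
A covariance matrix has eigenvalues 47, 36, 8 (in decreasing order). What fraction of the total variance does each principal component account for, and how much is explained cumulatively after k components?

Step 1 — total variance = trace(Sigma) = Σ λ_i = 47 + 36 + 8 = 91.

Step 2 — fraction explained by component i = λ_i / Σ λ:
  PC1: 47/91 = 0.5165
  PC2: 36/91 = 0.3956
  PC3: 8/91 = 0.0879

Step 3 — cumulative fraction after k components = (λ_1 + ... + λ_k) / Σ λ:
  k = 1: 47/91 = 0.5165
  k = 2: (47 + 36)/91 = 83/91 = 0.9121
  k = 3: (47 + 36 + 8)/91 = 91/91 = 1

Summary (fraction, with percent):

explained: PC1 0.5165 (51.65%), PC2 0.3956 (39.56%), PC3 0.0879 (8.79%);  cumulative: 0.5165, 0.9121, 1


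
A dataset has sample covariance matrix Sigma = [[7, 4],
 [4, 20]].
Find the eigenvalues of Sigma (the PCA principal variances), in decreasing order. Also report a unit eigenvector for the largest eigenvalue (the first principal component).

Step 1 — characteristic polynomial of 2×2 Sigma:
  det(Sigma - λI) = λ² - trace · λ + det = 0.
  trace = 7 + 20 = 27, det = 7·20 - (4)² = 124.
Step 2 — discriminant:
  Δ = trace² - 4·det = 729 - 496 = 233.
Step 3 — eigenvalues:
  λ = (trace ± √Δ)/2 = (27 ± 15.2643)/2,
  λ_1 = 21.1322,  λ_2 = 5.8678.

Step 4 — unit eigenvector for λ_1: solve (Sigma - λ_1 I)v = 0. First row:
  (7 - 21.1322)·v_x + (4)·v_y = 0, i.e. (-14.1322)·v_x + (4)·v_y = 0,
  so v ∝ (b, λ_1 - a) = (4, 14.1322) = u.
  ||u|| = √((4)² + (14.1322)²) = √(215.7182) ≈ 14.6873,
  v_1 = u/||u|| ≈ (0.2723, 0.9622) (||v_1|| = 1).

λ_1 = 21.1322,  λ_2 = 5.8678;  v_1 ≈ (0.2723, 0.9622)


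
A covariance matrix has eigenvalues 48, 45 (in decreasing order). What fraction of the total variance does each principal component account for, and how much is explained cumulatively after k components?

Step 1 — total variance = trace(Sigma) = Σ λ_i = 48 + 45 = 93.

Step 2 — fraction explained by component i = λ_i / Σ λ:
  PC1: 48/93 = 0.5161
  PC2: 45/93 = 0.4839

Step 3 — cumulative fraction after k components = (λ_1 + ... + λ_k) / Σ λ:
  k = 1: 48/93 = 0.5161
  k = 2: (48 + 45)/93 = 93/93 = 1

Summary (fraction, with percent):

explained: PC1 0.5161 (51.61%), PC2 0.4839 (48.39%);  cumulative: 0.5161, 1


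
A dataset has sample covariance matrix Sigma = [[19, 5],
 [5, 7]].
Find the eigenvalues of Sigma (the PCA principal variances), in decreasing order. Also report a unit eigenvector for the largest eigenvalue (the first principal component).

Step 1 — characteristic polynomial of 2×2 Sigma:
  det(Sigma - λI) = λ² - trace · λ + det = 0.
  trace = 19 + 7 = 26, det = 19·7 - (5)² = 108.
Step 2 — discriminant:
  Δ = trace² - 4·det = 676 - 432 = 244.
Step 3 — eigenvalues:
  λ = (trace ± √Δ)/2 = (26 ± 15.6205)/2,
  λ_1 = 20.8102,  λ_2 = 5.1898.

Step 4 — unit eigenvector for λ_1: solve (Sigma - λ_1 I)v = 0. First row:
  (19 - 20.8102)·v_x + (5)·v_y = 0, i.e. (-1.8102)·v_x + (5)·v_y = 0,
  so v ∝ (b, λ_1 - a) = (5, 1.8102) = u.
  ||u|| = √((5)² + (1.8102)²) = √(28.277) ≈ 5.3176,
  v_1 = u/||u|| ≈ (0.9403, 0.3404) (||v_1|| = 1).

λ_1 = 20.8102,  λ_2 = 5.1898;  v_1 ≈ (0.9403, 0.3404)


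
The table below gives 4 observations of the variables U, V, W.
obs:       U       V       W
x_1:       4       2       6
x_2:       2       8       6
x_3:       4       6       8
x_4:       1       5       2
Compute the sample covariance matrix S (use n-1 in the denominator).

Step 1 — column means:
  mean(U) = (4 + 2 + 4 + 1) / 4 = 11/4 = 2.75
  mean(V) = (2 + 8 + 6 + 5) / 4 = 21/4 = 5.25
  mean(W) = (6 + 6 + 8 + 2) / 4 = 22/4 = 5.5

Step 2 — sample covariance S[i,j] = (1/(n-1)) · Σ_k (x_{k,i} - mean_i) · (x_{k,j} - mean_j), with n-1 = 3.
  S[U,U] = ((1.25)·(1.25) + (-0.75)·(-0.75) + (1.25)·(1.25) + (-1.75)·(-1.75)) / 3 = 6.75/3 = 2.25
  S[U,V] = ((1.25)·(-3.25) + (-0.75)·(2.75) + (1.25)·(0.75) + (-1.75)·(-0.25)) / 3 = -4.75/3 = -1.5833
  S[U,W] = ((1.25)·(0.5) + (-0.75)·(0.5) + (1.25)·(2.5) + (-1.75)·(-3.5)) / 3 = 9.5/3 = 3.1667
  S[V,V] = ((-3.25)·(-3.25) + (2.75)·(2.75) + (0.75)·(0.75) + (-0.25)·(-0.25)) / 3 = 18.75/3 = 6.25
  S[V,W] = ((-3.25)·(0.5) + (2.75)·(0.5) + (0.75)·(2.5) + (-0.25)·(-3.5)) / 3 = 2.5/3 = 0.8333
  S[W,W] = ((0.5)·(0.5) + (0.5)·(0.5) + (2.5)·(2.5) + (-3.5)·(-3.5)) / 3 = 19/3 = 6.3333

S is symmetric (S[j,i] = S[i,j]). Assembling:

S = [[2.25, -1.5833, 3.1667],
 [-1.5833, 6.25, 0.8333],
 [3.1667, 0.8333, 6.3333]]


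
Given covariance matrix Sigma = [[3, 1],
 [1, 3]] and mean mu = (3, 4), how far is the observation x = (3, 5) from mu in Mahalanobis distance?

Step 1 — centre the observation: (x - mu) = (0, 1).

Step 2 — invert Sigma. det(Sigma) = 3·3 - (1)² = 8.
  Sigma^{-1} = (1/det) · [[d, -b], [-b, a]] = [[0.375, -0.125],
 [-0.125, 0.375]].

Step 3 — form the quadratic (x - mu)^T · Sigma^{-1} · (x - mu):
  Sigma^{-1} · (x - mu) = (-0.125, 0.375).
  (x - mu)^T · [Sigma^{-1} · (x - mu)] = (0)·(-0.125) + (1)·(0.375) = 0.375.

Step 4 — take square root: d = √(0.375) ≈ 0.6124.

d(x, mu) = √(0.375) ≈ 0.6124


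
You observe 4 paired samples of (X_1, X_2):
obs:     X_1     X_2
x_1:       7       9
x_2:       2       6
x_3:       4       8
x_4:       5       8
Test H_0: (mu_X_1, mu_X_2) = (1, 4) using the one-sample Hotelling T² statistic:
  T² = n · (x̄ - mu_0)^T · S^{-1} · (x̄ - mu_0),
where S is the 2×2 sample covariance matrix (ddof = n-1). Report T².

Step 1 — sample mean vector:
  mean(X_1) = (7 + 2 + 4 + 5) / 4 = 18/4 = 4.5
  mean(X_2) = (9 + 6 + 8 + 8) / 4 = 31/4 = 7.75
  x̄ = (4.5, 7.75),  deviation x̄ - mu_0 = (4.5, 7.75) - (1, 4) = (3.5, 3.75).

Step 2 — sample covariance matrix, S[i,j] = (1/(n-1)) · Σ_k (x_{k,i} - mean_i) · (x_{k,j} - mean_j), divisor n-1 = 3:
  S[X_1,X_1] = ((2.5)·(2.5) + (-2.5)·(-2.5) + (-0.5)·(-0.5) + (0.5)·(0.5)) / 3 = 13/3 = 4.3333
  S[X_1,X_2] = ((2.5)·(1.25) + (-2.5)·(-1.75) + (-0.5)·(0.25) + (0.5)·(0.25)) / 3 = 7.5/3 = 2.5
  S[X_2,X_2] = ((1.25)·(1.25) + (-1.75)·(-1.75) + (0.25)·(0.25) + (0.25)·(0.25)) / 3 = 4.75/3 = 1.5833
  S = [[4.3333, 2.5],
 [2.5, 1.5833]].

Step 3 — invert S. det(S) = 4.3333·1.5833 - (2.5)² = 0.6111.
  S^{-1} = (1/det) · [[d, -b], [-b, a]] = [[2.5909, -4.0909],
 [-4.0909, 7.0909]].

Step 4 — quadratic form (x̄ - mu_0)^T · S^{-1} · (x̄ - mu_0):
  S^{-1} · (x̄ - mu_0) = (-6.2727, 12.2727),
  (x̄ - mu_0)^T · [...] = (3.5)·(-6.2727) + (3.75)·(12.2727) = 24.0682.

Step 5 — scale by n: T² = 4 · 24.0682 = 96.2727.

T² ≈ 96.2727


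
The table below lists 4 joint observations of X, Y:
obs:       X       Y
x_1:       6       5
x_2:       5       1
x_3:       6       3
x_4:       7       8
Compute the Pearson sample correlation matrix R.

Step 1 — column means:
  mean(X) = (6 + 5 + 6 + 7) / 4 = 24/4 = 6
  mean(Y) = (5 + 1 + 3 + 8) / 4 = 17/4 = 4.25

Step 2 — sample variances and covariances s[i,j] = (1/(n-1)) · Σ_k (x_{k,i} - mean_i) · (x_{k,j} - mean_j), with n-1 = 3:
  s[X,X] = ((0)·(0) + (-1)·(-1) + (0)·(0) + (1)·(1)) / 3 = 2/3 = 0.6667
  s[X,Y] = ((0)·(0.75) + (-1)·(-3.25) + (0)·(-1.25) + (1)·(3.75)) / 3 = 7/3 = 2.3333
  s[Y,Y] = ((0.75)·(0.75) + (-3.25)·(-3.25) + (-1.25)·(-1.25) + (3.75)·(3.75)) / 3 = 26.75/3 = 8.9167
  Sample standard deviations s_i = √(s[i,i]):
  s(X) = √(0.6667) = 0.8165
  s(Y) = √(8.9167) = 2.9861

Step 3 — r_{ij} = s_{ij} / (s_i · s_j):
  r[X,X] = 1 (diagonal).
  r[X,Y] = 2.3333 / (0.8165 · 2.9861) = 2.3333 / 2.4381 = 0.957
  r[Y,Y] = 1 (diagonal).

R is symmetric with unit diagonal. Assembling:

R = [[1, 0.957],
 [0.957, 1]]


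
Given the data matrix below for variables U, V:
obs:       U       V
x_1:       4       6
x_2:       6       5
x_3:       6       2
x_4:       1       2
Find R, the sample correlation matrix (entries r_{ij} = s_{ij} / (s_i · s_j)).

Step 1 — column means:
  mean(U) = (4 + 6 + 6 + 1) / 4 = 17/4 = 4.25
  mean(V) = (6 + 5 + 2 + 2) / 4 = 15/4 = 3.75

Step 2 — sample variances and covariances s[i,j] = (1/(n-1)) · Σ_k (x_{k,i} - mean_i) · (x_{k,j} - mean_j), with n-1 = 3:
  s[U,U] = ((-0.25)·(-0.25) + (1.75)·(1.75) + (1.75)·(1.75) + (-3.25)·(-3.25)) / 3 = 16.75/3 = 5.5833
  s[U,V] = ((-0.25)·(2.25) + (1.75)·(1.25) + (1.75)·(-1.75) + (-3.25)·(-1.75)) / 3 = 4.25/3 = 1.4167
  s[V,V] = ((2.25)·(2.25) + (1.25)·(1.25) + (-1.75)·(-1.75) + (-1.75)·(-1.75)) / 3 = 12.75/3 = 4.25
  Sample standard deviations s_i = √(s[i,i]):
  s(U) = √(5.5833) = 2.3629
  s(V) = √(4.25) = 2.0616

Step 3 — r_{ij} = s_{ij} / (s_i · s_j):
  r[U,U] = 1 (diagonal).
  r[U,V] = 1.4167 / (2.3629 · 2.0616) = 1.4167 / 4.8713 = 0.2908
  r[V,V] = 1 (diagonal).

R is symmetric with unit diagonal. Assembling:

R = [[1, 0.2908],
 [0.2908, 1]]


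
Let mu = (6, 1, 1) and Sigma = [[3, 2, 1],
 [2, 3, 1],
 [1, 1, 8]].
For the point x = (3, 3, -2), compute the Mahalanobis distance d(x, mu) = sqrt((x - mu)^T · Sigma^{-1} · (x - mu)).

Step 1 — centre the observation: (x - mu) = (-3, 2, -3).

Step 2 — invert Sigma (cofactor / det for 3×3, or solve directly):
  Sigma^{-1} = [[0.6053, -0.3947, -0.0263],
 [-0.3947, 0.6053, -0.0263],
 [-0.0263, -0.0263, 0.1316]].

Step 3 — form the quadratic (x - mu)^T · Sigma^{-1} · (x - mu):
  Sigma^{-1} · (x - mu) = (-2.5263, 2.4737, -0.3684).
  (x - mu)^T · [Sigma^{-1} · (x - mu)] = (-3)·(-2.5263) + (2)·(2.4737) + (-3)·(-0.3684) = 13.6316.

Step 4 — take square root: d = √(13.6316) ≈ 3.6921.

d(x, mu) = √(13.6316) ≈ 3.6921


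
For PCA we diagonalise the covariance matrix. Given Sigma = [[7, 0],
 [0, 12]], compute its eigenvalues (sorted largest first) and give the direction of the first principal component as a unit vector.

Step 1 — characteristic polynomial of 2×2 Sigma:
  det(Sigma - λI) = λ² - trace · λ + det = 0.
  trace = 7 + 12 = 19, det = 7·12 - (0)² = 84.
Step 2 — discriminant:
  Δ = trace² - 4·det = 361 - 336 = 25.
Step 3 — eigenvalues:
  λ = (trace ± √Δ)/2 = (19 ± 5)/2,
  λ_1 = 12,  λ_2 = 7.

Step 4 — unit eigenvector for λ_1: Sigma is diagonal, so its eigenvectors are the coordinate axes. λ_1 = 12 is the diagonal entry on the second coordinate axis, hence
  v_1 = (0, 1) (||v_1|| = 1).

λ_1 = 12,  λ_2 = 7;  v_1 ≈ (0, 1)


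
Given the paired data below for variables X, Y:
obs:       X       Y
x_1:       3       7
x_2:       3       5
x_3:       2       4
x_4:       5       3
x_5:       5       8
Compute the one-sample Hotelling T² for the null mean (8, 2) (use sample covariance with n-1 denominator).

Step 1 — sample mean vector:
  mean(X) = (3 + 3 + 2 + 5 + 5) / 5 = 18/5 = 3.6
  mean(Y) = (7 + 5 + 4 + 3 + 8) / 5 = 27/5 = 5.4
  x̄ = (3.6, 5.4),  deviation x̄ - mu_0 = (3.6, 5.4) - (8, 2) = (-4.4, 3.4).

Step 2 — sample covariance matrix, S[i,j] = (1/(n-1)) · Σ_k (x_{k,i} - mean_i) · (x_{k,j} - mean_j), divisor n-1 = 4:
  S[X,X] = ((-0.6)·(-0.6) + (-0.6)·(-0.6) + (-1.6)·(-1.6) + (1.4)·(1.4) + (1.4)·(1.4)) / 4 = 7.2/4 = 1.8
  S[X,Y] = ((-0.6)·(1.6) + (-0.6)·(-0.4) + (-1.6)·(-1.4) + (1.4)·(-2.4) + (1.4)·(2.6)) / 4 = 1.8/4 = 0.45
  S[Y,Y] = ((1.6)·(1.6) + (-0.4)·(-0.4) + (-1.4)·(-1.4) + (-2.4)·(-2.4) + (2.6)·(2.6)) / 4 = 17.2/4 = 4.3
  S = [[1.8, 0.45],
 [0.45, 4.3]].

Step 3 — invert S. det(S) = 1.8·4.3 - (0.45)² = 7.5375.
  S^{-1} = (1/det) · [[d, -b], [-b, a]] = [[0.5705, -0.0597],
 [-0.0597, 0.2388]].

Step 4 — quadratic form (x̄ - mu_0)^T · S^{-1} · (x̄ - mu_0):
  S^{-1} · (x̄ - mu_0) = (-2.7131, 1.0746),
  (x̄ - mu_0)^T · [...] = (-4.4)·(-2.7131) + (3.4)·(1.0746) = 15.5914.

Step 5 — scale by n: T² = 5 · 15.5914 = 77.9569.

T² ≈ 77.9569


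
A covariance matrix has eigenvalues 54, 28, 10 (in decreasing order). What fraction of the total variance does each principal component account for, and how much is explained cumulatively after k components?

Step 1 — total variance = trace(Sigma) = Σ λ_i = 54 + 28 + 10 = 92.

Step 2 — fraction explained by component i = λ_i / Σ λ:
  PC1: 54/92 = 0.587
  PC2: 28/92 = 0.3043
  PC3: 10/92 = 0.1087

Step 3 — cumulative fraction after k components = (λ_1 + ... + λ_k) / Σ λ:
  k = 1: 54/92 = 0.587
  k = 2: (54 + 28)/92 = 82/92 = 0.8913
  k = 3: (54 + 28 + 10)/92 = 92/92 = 1

Summary (fraction, with percent):

explained: PC1 0.587 (58.7%), PC2 0.3043 (30.43%), PC3 0.1087 (10.87%);  cumulative: 0.587, 0.8913, 1


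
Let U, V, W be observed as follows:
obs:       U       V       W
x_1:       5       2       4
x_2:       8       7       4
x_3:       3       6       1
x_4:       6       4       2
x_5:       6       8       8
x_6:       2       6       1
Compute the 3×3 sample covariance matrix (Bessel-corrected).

Step 1 — column means:
  mean(U) = (5 + 8 + 3 + 6 + 6 + 2) / 6 = 30/6 = 5
  mean(V) = (2 + 7 + 6 + 4 + 8 + 6) / 6 = 33/6 = 5.5
  mean(W) = (4 + 4 + 1 + 2 + 8 + 1) / 6 = 20/6 = 3.3333

Step 2 — sample covariance S[i,j] = (1/(n-1)) · Σ_k (x_{k,i} - mean_i) · (x_{k,j} - mean_j), with n-1 = 5.
  S[U,U] = ((0)·(0) + (3)·(3) + (-2)·(-2) + (1)·(1) + (1)·(1) + (-3)·(-3)) / 5 = 24/5 = 4.8
  S[U,V] = ((0)·(-3.5) + (3)·(1.5) + (-2)·(0.5) + (1)·(-1.5) + (1)·(2.5) + (-3)·(0.5)) / 5 = 3/5 = 0.6
  S[U,W] = ((0)·(0.6667) + (3)·(0.6667) + (-2)·(-2.3333) + (1)·(-1.3333) + (1)·(4.6667) + (-3)·(-2.3333)) / 5 = 17/5 = 3.4
  S[V,V] = ((-3.5)·(-3.5) + (1.5)·(1.5) + (0.5)·(0.5) + (-1.5)·(-1.5) + (2.5)·(2.5) + (0.5)·(0.5)) / 5 = 23.5/5 = 4.7
  S[V,W] = ((-3.5)·(0.6667) + (1.5)·(0.6667) + (0.5)·(-2.3333) + (-1.5)·(-1.3333) + (2.5)·(4.6667) + (0.5)·(-2.3333)) / 5 = 10/5 = 2
  S[W,W] = ((0.6667)·(0.6667) + (0.6667)·(0.6667) + (-2.3333)·(-2.3333) + (-1.3333)·(-1.3333) + (4.6667)·(4.6667) + (-2.3333)·(-2.3333)) / 5 = 35.3333/5 = 7.0667

S is symmetric (S[j,i] = S[i,j]). Assembling:

S = [[4.8, 0.6, 3.4],
 [0.6, 4.7, 2],
 [3.4, 2, 7.0667]]


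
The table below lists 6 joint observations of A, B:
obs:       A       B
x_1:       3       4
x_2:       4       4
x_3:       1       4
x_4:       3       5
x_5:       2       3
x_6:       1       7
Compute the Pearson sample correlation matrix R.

Step 1 — column means:
  mean(A) = (3 + 4 + 1 + 3 + 2 + 1) / 6 = 14/6 = 2.3333
  mean(B) = (4 + 4 + 4 + 5 + 3 + 7) / 6 = 27/6 = 4.5

Step 2 — sample variances and covariances s[i,j] = (1/(n-1)) · Σ_k (x_{k,i} - mean_i) · (x_{k,j} - mean_j), with n-1 = 5:
  s[A,A] = ((0.6667)·(0.6667) + (1.6667)·(1.6667) + (-1.3333)·(-1.3333) + (0.6667)·(0.6667) + (-0.3333)·(-0.3333) + (-1.3333)·(-1.3333)) / 5 = 7.3333/5 = 1.4667
  s[A,B] = ((0.6667)·(-0.5) + (1.6667)·(-0.5) + (-1.3333)·(-0.5) + (0.6667)·(0.5) + (-0.3333)·(-1.5) + (-1.3333)·(2.5)) / 5 = -3/5 = -0.6
  s[B,B] = ((-0.5)·(-0.5) + (-0.5)·(-0.5) + (-0.5)·(-0.5) + (0.5)·(0.5) + (-1.5)·(-1.5) + (2.5)·(2.5)) / 5 = 9.5/5 = 1.9
  Sample standard deviations s_i = √(s[i,i]):
  s(A) = √(1.4667) = 1.2111
  s(B) = √(1.9) = 1.3784

Step 3 — r_{ij} = s_{ij} / (s_i · s_j):
  r[A,A] = 1 (diagonal).
  r[A,B] = -0.6 / (1.2111 · 1.3784) = -0.6 / 1.6693 = -0.3594
  r[B,B] = 1 (diagonal).

R is symmetric with unit diagonal. Assembling:

R = [[1, -0.3594],
 [-0.3594, 1]]


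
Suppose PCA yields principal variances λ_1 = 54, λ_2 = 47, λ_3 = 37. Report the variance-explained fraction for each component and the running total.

Step 1 — total variance = trace(Sigma) = Σ λ_i = 54 + 47 + 37 = 138.

Step 2 — fraction explained by component i = λ_i / Σ λ:
  PC1: 54/138 = 0.3913
  PC2: 47/138 = 0.3406
  PC3: 37/138 = 0.2681

Step 3 — cumulative fraction after k components = (λ_1 + ... + λ_k) / Σ λ:
  k = 1: 54/138 = 0.3913
  k = 2: (54 + 47)/138 = 101/138 = 0.7319
  k = 3: (54 + 47 + 37)/138 = 138/138 = 1

Summary (fraction, with percent):

explained: PC1 0.3913 (39.13%), PC2 0.3406 (34.06%), PC3 0.2681 (26.81%);  cumulative: 0.3913, 0.7319, 1


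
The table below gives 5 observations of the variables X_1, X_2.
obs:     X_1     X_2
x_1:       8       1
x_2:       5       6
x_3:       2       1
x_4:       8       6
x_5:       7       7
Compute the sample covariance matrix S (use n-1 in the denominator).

Step 1 — column means:
  mean(X_1) = (8 + 5 + 2 + 8 + 7) / 5 = 30/5 = 6
  mean(X_2) = (1 + 6 + 1 + 6 + 7) / 5 = 21/5 = 4.2

Step 2 — sample covariance S[i,j] = (1/(n-1)) · Σ_k (x_{k,i} - mean_i) · (x_{k,j} - mean_j), with n-1 = 4.
  S[X_1,X_1] = ((2)·(2) + (-1)·(-1) + (-4)·(-4) + (2)·(2) + (1)·(1)) / 4 = 26/4 = 6.5
  S[X_1,X_2] = ((2)·(-3.2) + (-1)·(1.8) + (-4)·(-3.2) + (2)·(1.8) + (1)·(2.8)) / 4 = 11/4 = 2.75
  S[X_2,X_2] = ((-3.2)·(-3.2) + (1.8)·(1.8) + (-3.2)·(-3.2) + (1.8)·(1.8) + (2.8)·(2.8)) / 4 = 34.8/4 = 8.7

S is symmetric (S[j,i] = S[i,j]). Assembling:

S = [[6.5, 2.75],
 [2.75, 8.7]]


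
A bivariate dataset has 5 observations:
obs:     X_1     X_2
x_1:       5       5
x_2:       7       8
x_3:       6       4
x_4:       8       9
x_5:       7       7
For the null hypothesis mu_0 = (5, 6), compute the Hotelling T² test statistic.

Step 1 — sample mean vector:
  mean(X_1) = (5 + 7 + 6 + 8 + 7) / 5 = 33/5 = 6.6
  mean(X_2) = (5 + 8 + 4 + 9 + 7) / 5 = 33/5 = 6.6
  x̄ = (6.6, 6.6),  deviation x̄ - mu_0 = (6.6, 6.6) - (5, 6) = (1.6, 0.6).

Step 2 — sample covariance matrix, S[i,j] = (1/(n-1)) · Σ_k (x_{k,i} - mean_i) · (x_{k,j} - mean_j), divisor n-1 = 4:
  S[X_1,X_1] = ((-1.6)·(-1.6) + (0.4)·(0.4) + (-0.6)·(-0.6) + (1.4)·(1.4) + (0.4)·(0.4)) / 4 = 5.2/4 = 1.3
  S[X_1,X_2] = ((-1.6)·(-1.6) + (0.4)·(1.4) + (-0.6)·(-2.6) + (1.4)·(2.4) + (0.4)·(0.4)) / 4 = 8.2/4 = 2.05
  S[X_2,X_2] = ((-1.6)·(-1.6) + (1.4)·(1.4) + (-2.6)·(-2.6) + (2.4)·(2.4) + (0.4)·(0.4)) / 4 = 17.2/4 = 4.3
  S = [[1.3, 2.05],
 [2.05, 4.3]].

Step 3 — invert S. det(S) = 1.3·4.3 - (2.05)² = 1.3875.
  S^{-1} = (1/det) · [[d, -b], [-b, a]] = [[3.0991, -1.4775],
 [-1.4775, 0.9369]].

Step 4 — quadratic form (x̄ - mu_0)^T · S^{-1} · (x̄ - mu_0):
  S^{-1} · (x̄ - mu_0) = (4.0721, -1.8018),
  (x̄ - mu_0)^T · [...] = (1.6)·(4.0721) + (0.6)·(-1.8018) = 5.4342.

Step 5 — scale by n: T² = 5 · 5.4342 = 27.1712.

T² ≈ 27.1712


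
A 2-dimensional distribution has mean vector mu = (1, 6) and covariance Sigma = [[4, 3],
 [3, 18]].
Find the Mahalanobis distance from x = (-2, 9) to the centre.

Step 1 — centre the observation: (x - mu) = (-3, 3).

Step 2 — invert Sigma. det(Sigma) = 4·18 - (3)² = 63.
  Sigma^{-1} = (1/det) · [[d, -b], [-b, a]] = [[0.2857, -0.0476],
 [-0.0476, 0.0635]].

Step 3 — form the quadratic (x - mu)^T · Sigma^{-1} · (x - mu):
  Sigma^{-1} · (x - mu) = (-1, 0.3333).
  (x - mu)^T · [Sigma^{-1} · (x - mu)] = (-3)·(-1) + (3)·(0.3333) = 4.

Step 4 — take square root: d = √(4) ≈ 2.

d(x, mu) = √(4) ≈ 2


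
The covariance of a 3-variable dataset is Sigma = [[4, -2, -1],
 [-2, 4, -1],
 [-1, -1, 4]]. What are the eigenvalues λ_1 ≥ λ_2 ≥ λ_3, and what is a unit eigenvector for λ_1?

Step 1 — characteristic polynomial p(λ) = det(λI - Sigma) = λ³ - tr·λ² + c_1·λ - det, where tr = trace, c_1 = sum of the principal 2×2 minors, det = det(Sigma):
  tr = 4 + 4 + 4 = 12,
  c_1 = (4·4 - (-2)²) + (4·4 - (-1)²) + (4·4 - (-1)²) = 12 + 15 + 15 = 42,
  det = 4·(4·4 - (-1)²) - (-2)·((-2)·4 - (-1)·(-1)) + (-1)·((-2)·(-1) - 4·(-1)) = 4·(15) - (-2)·(-9) + (-1)·(6) = 36.
  So p(λ) = λ³ - 12λ² + 42λ - 36.
Step 2 — look for an integer root (rational root theorem: any rational root is an integer divisor of 36). Testing λ = 6:
  p(6) = 216 - 432 + 252 - 36 = 0  ✓
  Dividing out (λ - 6): p(λ) = (λ - 6)(λ² - 6λ + 6).
Step 3 — remaining eigenvalues from the quadratic λ² - 6λ + 6 = 0:
  Δ = 6² - 4·6 = 36 - 24 = 12,  λ = (6 ± √12)/2 = (6 ± 3.4641)/2 ≈ 4.7321 or 1.2679.
  Sorted: λ_1 = 6,  λ_2 = 4.7321,  λ_3 = 1.2679  (check: sum = 12 = tr ✓).

Step 4 — unit eigenvector for λ_1 = 6: v spans the null space of (Sigma - λ_1 I), whose rows are
  r_1 = (-2, -2, -1),  r_2 = (-2, -2, -1),  r_3 = (-1, -1, -2).
  v is orthogonal to every row, so take v ∝ r_1 × r_3 = ((-2)·(-2) - (-1)·(-1), (-1)·(-1) - (-2)·(-2), (-2)·(-1) - (-2)·(-1)) = (3, -3, 0).
  Rescale (divide by 3): u = (1, -1, 0).
  ||u|| = √((1)² + (-1)² + (0)²) = √(2) ≈ 1.4142,  v_1 = u/||u|| ≈ (0.7071, -0.7071, 0) (||v_1|| = 1).

λ_1 = 6,  λ_2 = 4.7321,  λ_3 = 1.2679;  v_1 ≈ (0.7071, -0.7071, 0)


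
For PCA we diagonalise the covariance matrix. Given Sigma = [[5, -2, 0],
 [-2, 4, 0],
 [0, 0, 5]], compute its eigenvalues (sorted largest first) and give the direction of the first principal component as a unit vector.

Step 1 — characteristic polynomial p(λ) = det(λI - Sigma) = λ³ - tr·λ² + c_1·λ - det, where tr = trace, c_1 = sum of the principal 2×2 minors, det = det(Sigma):
  tr = 5 + 4 + 5 = 14,
  c_1 = (5·4 - (-2)²) + (5·5 - (0)²) + (4·5 - (0)²) = 16 + 25 + 20 = 61,
  det = 5·(4·5 - (0)²) - (-2)·((-2)·5 - (0)·(0)) + (0)·((-2)·(0) - 4·(0)) = 5·(20) - (-2)·(-10) + (0)·(0) = 80.
  So p(λ) = λ³ - 14λ² + 61λ - 80.
Step 2 — look for an integer root (rational root theorem: any rational root is an integer divisor of 80). Testing λ = 5:
  p(5) = 125 - 350 + 305 - 80 = 0  ✓
  Dividing out (λ - 5): p(λ) = (λ - 5)(λ² - 9λ + 16).
Step 3 — remaining eigenvalues from the quadratic λ² - 9λ + 16 = 0:
  Δ = 9² - 4·16 = 81 - 64 = 17,  λ = (9 ± √17)/2 = (9 ± 4.1231)/2 ≈ 6.5616 or 2.4384.
  Sorted: λ_1 = 6.5616,  λ_2 = 5,  λ_3 = 2.4384  (check: sum = 14 = tr ✓).

Step 4 — unit eigenvector for λ_1 ≈ 6.5616: v spans the null space of (Sigma - λ_1 I), whose rows are
  r_1 = (-1.5616, -2, 0),  r_2 = (-2, -2.5616, 0),  r_3 = (0, 0, -1.5616).
  v is orthogonal to every row, so take v ∝ r_1 × r_3 = ((-2)·(-1.5616) - (0)·(0), (0)·(0) - (-1.5616)·(-1.5616), (-1.5616)·(0) - (-2)·(0)) ≈ (3.1231, -2.4384, 0).
  Let u = (3.1231, -2.4384, 0).
  ||u|| = √((3.1231)² + (-2.4384)² + (0)²) = √(15.6998) ≈ 3.9623,  v_1 = u/||u|| ≈ (0.7882, -0.6154, 0) (||v_1|| = 1).

λ_1 = 6.5616,  λ_2 = 5,  λ_3 = 2.4384;  v_1 ≈ (0.7882, -0.6154, 0)


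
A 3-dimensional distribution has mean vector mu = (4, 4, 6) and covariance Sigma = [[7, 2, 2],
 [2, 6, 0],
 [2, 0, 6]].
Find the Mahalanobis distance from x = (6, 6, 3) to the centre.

Step 1 — centre the observation: (x - mu) = (2, 2, -3).

Step 2 — invert Sigma (cofactor / det for 3×3, or solve directly):
  Sigma^{-1} = [[0.1765, -0.0588, -0.0588],
 [-0.0588, 0.1863, 0.0196],
 [-0.0588, 0.0196, 0.1863]].

Step 3 — form the quadratic (x - mu)^T · Sigma^{-1} · (x - mu):
  Sigma^{-1} · (x - mu) = (0.4118, 0.1961, -0.6373).
  (x - mu)^T · [Sigma^{-1} · (x - mu)] = (2)·(0.4118) + (2)·(0.1961) + (-3)·(-0.6373) = 3.1275.

Step 4 — take square root: d = √(3.1275) ≈ 1.7685.

d(x, mu) = √(3.1275) ≈ 1.7685


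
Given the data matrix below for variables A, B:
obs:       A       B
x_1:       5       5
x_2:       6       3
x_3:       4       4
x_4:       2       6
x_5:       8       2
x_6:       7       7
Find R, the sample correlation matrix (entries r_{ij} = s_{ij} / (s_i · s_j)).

Step 1 — column means:
  mean(A) = (5 + 6 + 4 + 2 + 8 + 7) / 6 = 32/6 = 5.3333
  mean(B) = (5 + 3 + 4 + 6 + 2 + 7) / 6 = 27/6 = 4.5

Step 2 — sample variances and covariances s[i,j] = (1/(n-1)) · Σ_k (x_{k,i} - mean_i) · (x_{k,j} - mean_j), with n-1 = 5:
  s[A,A] = ((-0.3333)·(-0.3333) + (0.6667)·(0.6667) + (-1.3333)·(-1.3333) + (-3.3333)·(-3.3333) + (2.6667)·(2.6667) + (1.6667)·(1.6667)) / 5 = 23.3333/5 = 4.6667
  s[A,B] = ((-0.3333)·(0.5) + (0.6667)·(-1.5) + (-1.3333)·(-0.5) + (-3.3333)·(1.5) + (2.6667)·(-2.5) + (1.6667)·(2.5)) / 5 = -8/5 = -1.6
  s[B,B] = ((0.5)·(0.5) + (-1.5)·(-1.5) + (-0.5)·(-0.5) + (1.5)·(1.5) + (-2.5)·(-2.5) + (2.5)·(2.5)) / 5 = 17.5/5 = 3.5
  Sample standard deviations s_i = √(s[i,i]):
  s(A) = √(4.6667) = 2.1602
  s(B) = √(3.5) = 1.8708

Step 3 — r_{ij} = s_{ij} / (s_i · s_j):
  r[A,A] = 1 (diagonal).
  r[A,B] = -1.6 / (2.1602 · 1.8708) = -1.6 / 4.0415 = -0.3959
  r[B,B] = 1 (diagonal).

R is symmetric with unit diagonal. Assembling:

R = [[1, -0.3959],
 [-0.3959, 1]]


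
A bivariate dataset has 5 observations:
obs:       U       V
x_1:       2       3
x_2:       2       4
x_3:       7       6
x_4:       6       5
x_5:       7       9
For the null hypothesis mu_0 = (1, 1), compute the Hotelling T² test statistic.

Step 1 — sample mean vector:
  mean(U) = (2 + 2 + 7 + 6 + 7) / 5 = 24/5 = 4.8
  mean(V) = (3 + 4 + 6 + 5 + 9) / 5 = 27/5 = 5.4
  x̄ = (4.8, 5.4),  deviation x̄ - mu_0 = (4.8, 5.4) - (1, 1) = (3.8, 4.4).

Step 2 — sample covariance matrix, S[i,j] = (1/(n-1)) · Σ_k (x_{k,i} - mean_i) · (x_{k,j} - mean_j), divisor n-1 = 4:
  S[U,U] = ((-2.8)·(-2.8) + (-2.8)·(-2.8) + (2.2)·(2.2) + (1.2)·(1.2) + (2.2)·(2.2)) / 4 = 26.8/4 = 6.7
  S[U,V] = ((-2.8)·(-2.4) + (-2.8)·(-1.4) + (2.2)·(0.6) + (1.2)·(-0.4) + (2.2)·(3.6)) / 4 = 19.4/4 = 4.85
  S[V,V] = ((-2.4)·(-2.4) + (-1.4)·(-1.4) + (0.6)·(0.6) + (-0.4)·(-0.4) + (3.6)·(3.6)) / 4 = 21.2/4 = 5.3
  S = [[6.7, 4.85],
 [4.85, 5.3]].

Step 3 — invert S. det(S) = 6.7·5.3 - (4.85)² = 11.9875.
  S^{-1} = (1/det) · [[d, -b], [-b, a]] = [[0.4421, -0.4046],
 [-0.4046, 0.5589]].

Step 4 — quadratic form (x̄ - mu_0)^T · S^{-1} · (x̄ - mu_0):
  S^{-1} · (x̄ - mu_0) = (-0.1001, 0.9218),
  (x̄ - mu_0)^T · [...] = (3.8)·(-0.1001) + (4.4)·(0.9218) = 3.6755.

Step 5 — scale by n: T² = 5 · 3.6755 = 18.3775.

T² ≈ 18.3775


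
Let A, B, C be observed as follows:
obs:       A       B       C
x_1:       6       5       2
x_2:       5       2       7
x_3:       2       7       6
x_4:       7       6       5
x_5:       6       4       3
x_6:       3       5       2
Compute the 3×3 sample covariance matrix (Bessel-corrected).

Step 1 — column means:
  mean(A) = (6 + 5 + 2 + 7 + 6 + 3) / 6 = 29/6 = 4.8333
  mean(B) = (5 + 2 + 7 + 6 + 4 + 5) / 6 = 29/6 = 4.8333
  mean(C) = (2 + 7 + 6 + 5 + 3 + 2) / 6 = 25/6 = 4.1667

Step 2 — sample covariance S[i,j] = (1/(n-1)) · Σ_k (x_{k,i} - mean_i) · (x_{k,j} - mean_j), with n-1 = 5.
  S[A,A] = ((1.1667)·(1.1667) + (0.1667)·(0.1667) + (-2.8333)·(-2.8333) + (2.1667)·(2.1667) + (1.1667)·(1.1667) + (-1.8333)·(-1.8333)) / 5 = 18.8333/5 = 3.7667
  S[A,B] = ((1.1667)·(0.1667) + (0.1667)·(-2.8333) + (-2.8333)·(2.1667) + (2.1667)·(1.1667) + (1.1667)·(-0.8333) + (-1.8333)·(0.1667)) / 5 = -5.1667/5 = -1.0333
  S[A,C] = ((1.1667)·(-2.1667) + (0.1667)·(2.8333) + (-2.8333)·(1.8333) + (2.1667)·(0.8333) + (1.1667)·(-1.1667) + (-1.8333)·(-2.1667)) / 5 = -2.8333/5 = -0.5667
  S[B,B] = ((0.1667)·(0.1667) + (-2.8333)·(-2.8333) + (2.1667)·(2.1667) + (1.1667)·(1.1667) + (-0.8333)·(-0.8333) + (0.1667)·(0.1667)) / 5 = 14.8333/5 = 2.9667
  S[B,C] = ((0.1667)·(-2.1667) + (-2.8333)·(2.8333) + (2.1667)·(1.8333) + (1.1667)·(0.8333) + (-0.8333)·(-1.1667) + (0.1667)·(-2.1667)) / 5 = -2.8333/5 = -0.5667
  S[C,C] = ((-2.1667)·(-2.1667) + (2.8333)·(2.8333) + (1.8333)·(1.8333) + (0.8333)·(0.8333) + (-1.1667)·(-1.1667) + (-2.1667)·(-2.1667)) / 5 = 22.8333/5 = 4.5667

S is symmetric (S[j,i] = S[i,j]). Assembling:

S = [[3.7667, -1.0333, -0.5667],
 [-1.0333, 2.9667, -0.5667],
 [-0.5667, -0.5667, 4.5667]]


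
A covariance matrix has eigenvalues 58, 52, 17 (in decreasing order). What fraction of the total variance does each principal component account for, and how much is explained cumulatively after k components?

Step 1 — total variance = trace(Sigma) = Σ λ_i = 58 + 52 + 17 = 127.

Step 2 — fraction explained by component i = λ_i / Σ λ:
  PC1: 58/127 = 0.4567
  PC2: 52/127 = 0.4094
  PC3: 17/127 = 0.1339

Step 3 — cumulative fraction after k components = (λ_1 + ... + λ_k) / Σ λ:
  k = 1: 58/127 = 0.4567
  k = 2: (58 + 52)/127 = 110/127 = 0.8661
  k = 3: (58 + 52 + 17)/127 = 127/127 = 1

Summary (fraction, with percent):

explained: PC1 0.4567 (45.67%), PC2 0.4094 (40.94%), PC3 0.1339 (13.39%);  cumulative: 0.4567, 0.8661, 1


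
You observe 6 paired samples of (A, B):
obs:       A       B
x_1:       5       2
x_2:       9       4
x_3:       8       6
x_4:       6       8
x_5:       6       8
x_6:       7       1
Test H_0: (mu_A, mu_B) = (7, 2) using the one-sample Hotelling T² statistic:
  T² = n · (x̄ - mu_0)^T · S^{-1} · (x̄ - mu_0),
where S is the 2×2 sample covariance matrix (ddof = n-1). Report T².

Step 1 — sample mean vector:
  mean(A) = (5 + 9 + 8 + 6 + 6 + 7) / 6 = 41/6 = 6.8333
  mean(B) = (2 + 4 + 6 + 8 + 8 + 1) / 6 = 29/6 = 4.8333
  x̄ = (6.8333, 4.8333),  deviation x̄ - mu_0 = (6.8333, 4.8333) - (7, 2) = (-0.1667, 2.8333).

Step 2 — sample covariance matrix, S[i,j] = (1/(n-1)) · Σ_k (x_{k,i} - mean_i) · (x_{k,j} - mean_j), divisor n-1 = 5:
  S[A,A] = ((-1.8333)·(-1.8333) + (2.1667)·(2.1667) + (1.1667)·(1.1667) + (-0.8333)·(-0.8333) + (-0.8333)·(-0.8333) + (0.1667)·(0.1667)) / 5 = 10.8333/5 = 2.1667
  S[A,B] = ((-1.8333)·(-2.8333) + (2.1667)·(-0.8333) + (1.1667)·(1.1667) + (-0.8333)·(3.1667) + (-0.8333)·(3.1667) + (0.1667)·(-3.8333)) / 5 = -1.1667/5 = -0.2333
  S[B,B] = ((-2.8333)·(-2.8333) + (-0.8333)·(-0.8333) + (1.1667)·(1.1667) + (3.1667)·(3.1667) + (3.1667)·(3.1667) + (-3.8333)·(-3.8333)) / 5 = 44.8333/5 = 8.9667
  S = [[2.1667, -0.2333],
 [-0.2333, 8.9667]].

Step 3 — invert S. det(S) = 2.1667·8.9667 - (-0.2333)² = 19.3733.
  S^{-1} = (1/det) · [[d, -b], [-b, a]] = [[0.4628, 0.012],
 [0.012, 0.1118]].

Step 4 — quadratic form (x̄ - mu_0)^T · S^{-1} · (x̄ - mu_0):
  S^{-1} · (x̄ - mu_0) = (-0.043, 0.3149),
  (x̄ - mu_0)^T · [...] = (-0.1667)·(-0.043) + (2.8333)·(0.3149) = 0.8993.

Step 5 — scale by n: T² = 6 · 0.8993 = 5.3957.

T² ≈ 5.3957


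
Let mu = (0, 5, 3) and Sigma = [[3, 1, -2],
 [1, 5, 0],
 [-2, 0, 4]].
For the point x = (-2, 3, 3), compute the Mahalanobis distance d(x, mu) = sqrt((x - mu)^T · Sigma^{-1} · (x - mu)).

Step 1 — centre the observation: (x - mu) = (-2, -2, 0).

Step 2 — invert Sigma (cofactor / det for 3×3, or solve directly):
  Sigma^{-1} = [[0.5556, -0.1111, 0.2778],
 [-0.1111, 0.2222, -0.0556],
 [0.2778, -0.0556, 0.3889]].

Step 3 — form the quadratic (x - mu)^T · Sigma^{-1} · (x - mu):
  Sigma^{-1} · (x - mu) = (-0.8889, -0.2222, -0.4444).
  (x - mu)^T · [Sigma^{-1} · (x - mu)] = (-2)·(-0.8889) + (-2)·(-0.2222) + (0)·(-0.4444) = 2.2222.

Step 4 — take square root: d = √(2.2222) ≈ 1.4907.

d(x, mu) = √(2.2222) ≈ 1.4907


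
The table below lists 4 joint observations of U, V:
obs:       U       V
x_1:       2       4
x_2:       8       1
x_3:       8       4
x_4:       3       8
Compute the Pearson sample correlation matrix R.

Step 1 — column means:
  mean(U) = (2 + 8 + 8 + 3) / 4 = 21/4 = 5.25
  mean(V) = (4 + 1 + 4 + 8) / 4 = 17/4 = 4.25

Step 2 — sample variances and covariances s[i,j] = (1/(n-1)) · Σ_k (x_{k,i} - mean_i) · (x_{k,j} - mean_j), with n-1 = 3:
  s[U,U] = ((-3.25)·(-3.25) + (2.75)·(2.75) + (2.75)·(2.75) + (-2.25)·(-2.25)) / 3 = 30.75/3 = 10.25
  s[U,V] = ((-3.25)·(-0.25) + (2.75)·(-3.25) + (2.75)·(-0.25) + (-2.25)·(3.75)) / 3 = -17.25/3 = -5.75
  s[V,V] = ((-0.25)·(-0.25) + (-3.25)·(-3.25) + (-0.25)·(-0.25) + (3.75)·(3.75)) / 3 = 24.75/3 = 8.25
  Sample standard deviations s_i = √(s[i,i]):
  s(U) = √(10.25) = 3.2016
  s(V) = √(8.25) = 2.8723

Step 3 — r_{ij} = s_{ij} / (s_i · s_j):
  r[U,U] = 1 (diagonal).
  r[U,V] = -5.75 / (3.2016 · 2.8723) = -5.75 / 9.1958 = -0.6253
  r[V,V] = 1 (diagonal).

R is symmetric with unit diagonal. Assembling:

R = [[1, -0.6253],
 [-0.6253, 1]]


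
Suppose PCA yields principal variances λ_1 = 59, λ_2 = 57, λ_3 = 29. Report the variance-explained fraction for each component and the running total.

Step 1 — total variance = trace(Sigma) = Σ λ_i = 59 + 57 + 29 = 145.

Step 2 — fraction explained by component i = λ_i / Σ λ:
  PC1: 59/145 = 0.4069
  PC2: 57/145 = 0.3931
  PC3: 29/145 = 0.2

Step 3 — cumulative fraction after k components = (λ_1 + ... + λ_k) / Σ λ:
  k = 1: 59/145 = 0.4069
  k = 2: (59 + 57)/145 = 116/145 = 0.8
  k = 3: (59 + 57 + 29)/145 = 145/145 = 1

Summary (fraction, with percent):

explained: PC1 0.4069 (40.69%), PC2 0.3931 (39.31%), PC3 0.2 (20%);  cumulative: 0.4069, 0.8, 1


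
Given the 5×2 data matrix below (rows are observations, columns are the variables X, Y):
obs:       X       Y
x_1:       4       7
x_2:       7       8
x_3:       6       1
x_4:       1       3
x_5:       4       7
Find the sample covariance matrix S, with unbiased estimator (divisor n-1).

Step 1 — column means:
  mean(X) = (4 + 7 + 6 + 1 + 4) / 5 = 22/5 = 4.4
  mean(Y) = (7 + 8 + 1 + 3 + 7) / 5 = 26/5 = 5.2

Step 2 — sample covariance S[i,j] = (1/(n-1)) · Σ_k (x_{k,i} - mean_i) · (x_{k,j} - mean_j), with n-1 = 4.
  S[X,X] = ((-0.4)·(-0.4) + (2.6)·(2.6) + (1.6)·(1.6) + (-3.4)·(-3.4) + (-0.4)·(-0.4)) / 4 = 21.2/4 = 5.3
  S[X,Y] = ((-0.4)·(1.8) + (2.6)·(2.8) + (1.6)·(-4.2) + (-3.4)·(-2.2) + (-0.4)·(1.8)) / 4 = 6.6/4 = 1.65
  S[Y,Y] = ((1.8)·(1.8) + (2.8)·(2.8) + (-4.2)·(-4.2) + (-2.2)·(-2.2) + (1.8)·(1.8)) / 4 = 36.8/4 = 9.2

S is symmetric (S[j,i] = S[i,j]). Assembling:

S = [[5.3, 1.65],
 [1.65, 9.2]]


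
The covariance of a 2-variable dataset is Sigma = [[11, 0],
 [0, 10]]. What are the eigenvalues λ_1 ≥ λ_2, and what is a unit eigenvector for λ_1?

Step 1 — characteristic polynomial of 2×2 Sigma:
  det(Sigma - λI) = λ² - trace · λ + det = 0.
  trace = 11 + 10 = 21, det = 11·10 - (0)² = 110.
Step 2 — discriminant:
  Δ = trace² - 4·det = 441 - 440 = 1.
Step 3 — eigenvalues:
  λ = (trace ± √Δ)/2 = (21 ± 1)/2,
  λ_1 = 11,  λ_2 = 10.

Step 4 — unit eigenvector for λ_1: Sigma is diagonal, so its eigenvectors are the coordinate axes. λ_1 = 11 is the diagonal entry on the first coordinate axis, hence
  v_1 = (1, 0) (||v_1|| = 1).

λ_1 = 11,  λ_2 = 10;  v_1 ≈ (1, 0)


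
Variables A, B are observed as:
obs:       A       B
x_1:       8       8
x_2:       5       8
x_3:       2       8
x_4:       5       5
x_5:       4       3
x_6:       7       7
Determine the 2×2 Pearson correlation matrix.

Step 1 — column means:
  mean(A) = (8 + 5 + 2 + 5 + 4 + 7) / 6 = 31/6 = 5.1667
  mean(B) = (8 + 8 + 8 + 5 + 3 + 7) / 6 = 39/6 = 6.5

Step 2 — sample variances and covariances s[i,j] = (1/(n-1)) · Σ_k (x_{k,i} - mean_i) · (x_{k,j} - mean_j), with n-1 = 5:
  s[A,A] = ((2.8333)·(2.8333) + (-0.1667)·(-0.1667) + (-3.1667)·(-3.1667) + (-0.1667)·(-0.1667) + (-1.1667)·(-1.1667) + (1.8333)·(1.8333)) / 5 = 22.8333/5 = 4.5667
  s[A,B] = ((2.8333)·(1.5) + (-0.1667)·(1.5) + (-3.1667)·(1.5) + (-0.1667)·(-1.5) + (-1.1667)·(-3.5) + (1.8333)·(0.5)) / 5 = 4.5/5 = 0.9
  s[B,B] = ((1.5)·(1.5) + (1.5)·(1.5) + (1.5)·(1.5) + (-1.5)·(-1.5) + (-3.5)·(-3.5) + (0.5)·(0.5)) / 5 = 21.5/5 = 4.3
  Sample standard deviations s_i = √(s[i,i]):
  s(A) = √(4.5667) = 2.137
  s(B) = √(4.3) = 2.0736

Step 3 — r_{ij} = s_{ij} / (s_i · s_j):
  r[A,A] = 1 (diagonal).
  r[A,B] = 0.9 / (2.137 · 2.0736) = 0.9 / 4.4313 = 0.2031
  r[B,B] = 1 (diagonal).

R is symmetric with unit diagonal. Assembling:

R = [[1, 0.2031],
 [0.2031, 1]]


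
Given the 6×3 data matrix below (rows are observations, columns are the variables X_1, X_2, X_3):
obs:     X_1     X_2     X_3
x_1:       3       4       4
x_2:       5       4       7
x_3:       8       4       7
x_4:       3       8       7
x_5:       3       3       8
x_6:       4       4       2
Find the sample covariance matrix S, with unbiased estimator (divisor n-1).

Step 1 — column means:
  mean(X_1) = (3 + 5 + 8 + 3 + 3 + 4) / 6 = 26/6 = 4.3333
  mean(X_2) = (4 + 4 + 4 + 8 + 3 + 4) / 6 = 27/6 = 4.5
  mean(X_3) = (4 + 7 + 7 + 7 + 8 + 2) / 6 = 35/6 = 5.8333

Step 2 — sample covariance S[i,j] = (1/(n-1)) · Σ_k (x_{k,i} - mean_i) · (x_{k,j} - mean_j), with n-1 = 5.
  S[X_1,X_1] = ((-1.3333)·(-1.3333) + (0.6667)·(0.6667) + (3.6667)·(3.6667) + (-1.3333)·(-1.3333) + (-1.3333)·(-1.3333) + (-0.3333)·(-0.3333)) / 5 = 19.3333/5 = 3.8667
  S[X_1,X_2] = ((-1.3333)·(-0.5) + (0.6667)·(-0.5) + (3.6667)·(-0.5) + (-1.3333)·(3.5) + (-1.3333)·(-1.5) + (-0.3333)·(-0.5)) / 5 = -4/5 = -0.8
  S[X_1,X_3] = ((-1.3333)·(-1.8333) + (0.6667)·(1.1667) + (3.6667)·(1.1667) + (-1.3333)·(1.1667) + (-1.3333)·(2.1667) + (-0.3333)·(-3.8333)) / 5 = 4.3333/5 = 0.8667
  S[X_2,X_2] = ((-0.5)·(-0.5) + (-0.5)·(-0.5) + (-0.5)·(-0.5) + (3.5)·(3.5) + (-1.5)·(-1.5) + (-0.5)·(-0.5)) / 5 = 15.5/5 = 3.1
  S[X_2,X_3] = ((-0.5)·(-1.8333) + (-0.5)·(1.1667) + (-0.5)·(1.1667) + (3.5)·(1.1667) + (-1.5)·(2.1667) + (-0.5)·(-3.8333)) / 5 = 2.5/5 = 0.5
  S[X_3,X_3] = ((-1.8333)·(-1.8333) + (1.1667)·(1.1667) + (1.1667)·(1.1667) + (1.1667)·(1.1667) + (2.1667)·(2.1667) + (-3.8333)·(-3.8333)) / 5 = 26.8333/5 = 5.3667

S is symmetric (S[j,i] = S[i,j]). Assembling:

S = [[3.8667, -0.8, 0.8667],
 [-0.8, 3.1, 0.5],
 [0.8667, 0.5, 5.3667]]


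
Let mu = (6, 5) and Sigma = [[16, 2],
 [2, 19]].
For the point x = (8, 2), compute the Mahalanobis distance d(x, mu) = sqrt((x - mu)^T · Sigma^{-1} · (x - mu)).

Step 1 — centre the observation: (x - mu) = (2, -3).

Step 2 — invert Sigma. det(Sigma) = 16·19 - (2)² = 300.
  Sigma^{-1} = (1/det) · [[d, -b], [-b, a]] = [[0.0633, -0.0067],
 [-0.0067, 0.0533]].

Step 3 — form the quadratic (x - mu)^T · Sigma^{-1} · (x - mu):
  Sigma^{-1} · (x - mu) = (0.1467, -0.1733).
  (x - mu)^T · [Sigma^{-1} · (x - mu)] = (2)·(0.1467) + (-3)·(-0.1733) = 0.8133.

Step 4 — take square root: d = √(0.8133) ≈ 0.9018.

d(x, mu) = √(0.8133) ≈ 0.9018


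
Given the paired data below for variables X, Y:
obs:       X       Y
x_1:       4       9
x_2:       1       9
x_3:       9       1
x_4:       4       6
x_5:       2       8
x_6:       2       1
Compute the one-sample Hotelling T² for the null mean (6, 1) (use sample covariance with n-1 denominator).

Step 1 — sample mean vector:
  mean(X) = (4 + 1 + 9 + 4 + 2 + 2) / 6 = 22/6 = 3.6667
  mean(Y) = (9 + 9 + 1 + 6 + 8 + 1) / 6 = 34/6 = 5.6667
  x̄ = (3.6667, 5.6667),  deviation x̄ - mu_0 = (3.6667, 5.6667) - (6, 1) = (-2.3333, 4.6667).

Step 2 — sample covariance matrix, S[i,j] = (1/(n-1)) · Σ_k (x_{k,i} - mean_i) · (x_{k,j} - mean_j), divisor n-1 = 5:
  S[X,X] = ((0.3333)·(0.3333) + (-2.6667)·(-2.6667) + (5.3333)·(5.3333) + (0.3333)·(0.3333) + (-1.6667)·(-1.6667) + (-1.6667)·(-1.6667)) / 5 = 41.3333/5 = 8.2667
  S[X,Y] = ((0.3333)·(3.3333) + (-2.6667)·(3.3333) + (5.3333)·(-4.6667) + (0.3333)·(0.3333) + (-1.6667)·(2.3333) + (-1.6667)·(-4.6667)) / 5 = -28.6667/5 = -5.7333
  S[Y,Y] = ((3.3333)·(3.3333) + (3.3333)·(3.3333) + (-4.6667)·(-4.6667) + (0.3333)·(0.3333) + (2.3333)·(2.3333) + (-4.6667)·(-4.6667)) / 5 = 71.3333/5 = 14.2667
  S = [[8.2667, -5.7333],
 [-5.7333, 14.2667]].

Step 3 — invert S. det(S) = 8.2667·14.2667 - (-5.7333)² = 85.0667.
  S^{-1} = (1/det) · [[d, -b], [-b, a]] = [[0.1677, 0.0674],
 [0.0674, 0.0972]].

Step 4 — quadratic form (x̄ - mu_0)^T · S^{-1} · (x̄ - mu_0):
  S^{-1} · (x̄ - mu_0) = (-0.0768, 0.2962),
  (x̄ - mu_0)^T · [...] = (-2.3333)·(-0.0768) + (4.6667)·(0.2962) = 1.5617.

Step 5 — scale by n: T² = 6 · 1.5617 = 9.3699.

T² ≈ 9.3699


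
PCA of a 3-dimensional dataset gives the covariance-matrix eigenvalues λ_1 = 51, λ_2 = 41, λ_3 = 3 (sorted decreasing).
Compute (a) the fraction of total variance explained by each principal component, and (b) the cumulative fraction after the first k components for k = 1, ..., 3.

Step 1 — total variance = trace(Sigma) = Σ λ_i = 51 + 41 + 3 = 95.

Step 2 — fraction explained by component i = λ_i / Σ λ:
  PC1: 51/95 = 0.5368
  PC2: 41/95 = 0.4316
  PC3: 3/95 = 0.0316

Step 3 — cumulative fraction after k components = (λ_1 + ... + λ_k) / Σ λ:
  k = 1: 51/95 = 0.5368
  k = 2: (51 + 41)/95 = 92/95 = 0.9684
  k = 3: (51 + 41 + 3)/95 = 95/95 = 1

Summary (fraction, with percent):

explained: PC1 0.5368 (53.68%), PC2 0.4316 (43.16%), PC3 0.0316 (3.16%);  cumulative: 0.5368, 0.9684, 1


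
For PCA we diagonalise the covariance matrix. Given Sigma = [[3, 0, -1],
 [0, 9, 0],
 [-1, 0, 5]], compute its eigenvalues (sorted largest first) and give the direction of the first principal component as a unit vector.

Step 1 — characteristic polynomial p(λ) = det(λI - Sigma) = λ³ - tr·λ² + c_1·λ - det, where tr = trace, c_1 = sum of the principal 2×2 minors, det = det(Sigma):
  tr = 3 + 9 + 5 = 17,
  c_1 = (3·9 - (0)²) + (3·5 - (-1)²) + (9·5 - (0)²) = 27 + 14 + 45 = 86,
  det = 3·(9·5 - (0)²) - (0)·((0)·5 - (0)·(-1)) + (-1)·((0)·(0) - 9·(-1)) = 3·(45) - (0)·(0) + (-1)·(9) = 126.
  So p(λ) = λ³ - 17λ² + 86λ - 126.
Step 2 — look for an integer root (rational root theorem: any rational root is an integer divisor of 126). Testing λ = 9:
  p(9) = 729 - 1377 + 774 - 126 = 0  ✓
  Dividing out (λ - 9): p(λ) = (λ - 9)(λ² - 8λ + 14).
Step 3 — remaining eigenvalues from the quadratic λ² - 8λ + 14 = 0:
  Δ = 8² - 4·14 = 64 - 56 = 8,  λ = (8 ± √8)/2 = (8 ± 2.8284)/2 ≈ 5.4142 or 2.5858.
  Sorted: λ_1 = 9,  λ_2 = 5.4142,  λ_3 = 2.5858  (check: sum = 17 = tr ✓).

Step 4 — unit eigenvector for λ_1 = 9: v spans the null space of (Sigma - λ_1 I), whose rows are
  r_1 = (-6, 0, -1),  r_2 = (0, 0, 0),  r_3 = (-1, 0, -4).
  v is orthogonal to every row, so take v ∝ r_1 × r_3 = ((0)·(-4) - (-1)·(0), (-1)·(-1) - (-6)·(-4), (-6)·(0) - (0)·(-1)) = (0, -23, 0).
  Rescale (divide by 23; multiply by -1 so the first nonzero entry is positive): u = (0, 1, 0).
  ||u|| = √((0)² + (1)² + (0)²) = √(1) = 1,  v_1 = u/||u|| ≈ (0, 1, 0) (||v_1|| = 1).

λ_1 = 9,  λ_2 = 5.4142,  λ_3 = 2.5858;  v_1 ≈ (0, 1, 0)
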